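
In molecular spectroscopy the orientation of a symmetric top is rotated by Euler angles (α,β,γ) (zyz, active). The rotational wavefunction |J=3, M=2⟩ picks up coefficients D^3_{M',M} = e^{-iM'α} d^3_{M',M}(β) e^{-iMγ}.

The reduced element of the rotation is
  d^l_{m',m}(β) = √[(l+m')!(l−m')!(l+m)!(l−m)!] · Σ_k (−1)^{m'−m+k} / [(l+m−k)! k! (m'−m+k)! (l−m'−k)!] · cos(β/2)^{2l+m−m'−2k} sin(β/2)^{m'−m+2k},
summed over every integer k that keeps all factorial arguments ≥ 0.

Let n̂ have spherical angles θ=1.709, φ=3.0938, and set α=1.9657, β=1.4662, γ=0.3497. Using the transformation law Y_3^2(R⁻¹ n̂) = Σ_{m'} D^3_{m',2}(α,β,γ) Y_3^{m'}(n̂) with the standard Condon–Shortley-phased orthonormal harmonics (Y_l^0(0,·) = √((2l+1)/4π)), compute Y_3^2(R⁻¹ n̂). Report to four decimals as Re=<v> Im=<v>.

Need the full column D^3_{m',2} for m'=−3..3 at α=1.9657, β=1.4662, γ=0.3497.
cos(β/2)=0.743104, sin(β/2)=0.669176
d^3_{-3,2}: single k=5 term ⇒ +0.244246;  D = +0.113937-0.216043i
d^3_{-2,2}: k∈[4..5] ⇒ +0.553645 -0.089793 = +0.463852;  D = -0.461957-0.041878i
d^3_{-1,2}: k∈[3..4] ⇒ +0.777678 -0.315321 = +0.462357;  D = +0.138621+0.441088i
d^3_{0,2}: k∈[2..3] ⇒ +0.747893 -0.606488 = +0.141405;  D = +0.108207-0.091031i
d^3_{1,2}: k∈[1..2] ⇒ +0.479499 -0.777678 = -0.298180;  D = +0.264965+0.136765i
d^3_{2,2}: k∈[0..1] ⇒ +0.168382 -0.682729 = -0.514347;  D = +0.041919-0.512636i
d^3_{3,2}: single k=0 term ⇒ -0.371418;  D = -0.353336+0.114476i
Y_3^{m'}(θ=1.709,φ=3.0938) and Σ D·Y over m':
  (+0.1139-0.2160i)·(-0.4012-0.0579i)  (-0.4620-0.0419i)·(-0.1375-0.0132i)  (+0.1386+0.4411i)·(+0.2894+0.0138i)  (+0.1082-0.0910i)·(+0.1494+0.0000i)  (+0.2650+0.1368i)·(-0.2894+0.0138i)  (+0.0419-0.5126i)·(-0.1375+0.0132i)  (-0.3533+0.1145i)·(+0.4012-0.0579i)
Y_3^2(R⁻¹ n̂) = -0.157817+0.309428i

Re=-0.1578 Im=0.3094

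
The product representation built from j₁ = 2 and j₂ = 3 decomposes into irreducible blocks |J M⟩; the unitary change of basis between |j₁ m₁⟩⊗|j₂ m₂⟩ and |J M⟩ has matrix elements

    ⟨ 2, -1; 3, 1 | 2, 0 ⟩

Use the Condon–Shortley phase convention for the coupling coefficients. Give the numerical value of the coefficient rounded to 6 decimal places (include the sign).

√[5·3!1!3!/8! · 1!3!4!2!2!2!] = √(36/7)
  +(−1)^2/∏(2,1,1,2,0,1)! = 1/4  (running 1/4)
  +(−1)^3/∏(3,0,0,1,1,2)! = -1/12  (running 1/6)
⟨..|..⟩ = √(36/7)·(1/6) = +0.377964

+√(1/7) = +0.377964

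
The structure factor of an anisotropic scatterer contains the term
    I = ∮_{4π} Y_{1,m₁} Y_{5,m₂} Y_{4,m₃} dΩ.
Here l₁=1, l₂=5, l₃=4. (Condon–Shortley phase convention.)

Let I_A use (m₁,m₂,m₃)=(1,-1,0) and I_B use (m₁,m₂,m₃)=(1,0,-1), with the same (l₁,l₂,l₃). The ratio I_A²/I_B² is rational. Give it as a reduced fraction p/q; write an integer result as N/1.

l's match ⇒ only the (l;m) 3-j factors differ between A and B.
A: triangle coeff Δ(1,5,4) = 1/495; Σ_t [0,0]: t=0:+1/1152 = 1/1152; (3j)²=1/33 [(1 5 4; 1 -1 0)], sign=+1
B: triangle coeff Δ(1,5,4) = 1/495; Σ_t [0,0]: t=0:+1/1440 = 1/1440; (3j)²=2/99 [(1 5 4; 1 0 -1)], sign=-1
I_A²/I_B² = (1/33)/(2/99) = 3/2

3/2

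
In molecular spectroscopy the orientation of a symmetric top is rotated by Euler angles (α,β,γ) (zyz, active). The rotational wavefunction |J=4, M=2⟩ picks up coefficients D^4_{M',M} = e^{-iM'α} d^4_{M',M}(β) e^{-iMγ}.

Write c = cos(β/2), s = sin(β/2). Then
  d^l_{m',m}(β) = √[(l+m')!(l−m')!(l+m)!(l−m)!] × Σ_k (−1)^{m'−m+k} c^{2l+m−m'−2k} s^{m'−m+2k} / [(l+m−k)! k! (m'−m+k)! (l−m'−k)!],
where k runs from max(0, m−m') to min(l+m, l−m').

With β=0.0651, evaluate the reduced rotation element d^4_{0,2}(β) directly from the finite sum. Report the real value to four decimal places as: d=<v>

d=0.0100

d^4_{0,2}(β=0.0651) via the finite sum:
Half-angle: c=0.999470, s=0.032544. N=√(24·24·720·2)=910.735966
k∈{2,3,4} keeps every argument non-negative
  k=2: (−1)^0·910.7360/(96)·0.9995^6·0.0325^2 = +0.010016
  k=3: (−1)^1·910.7360/(36)·0.9995^4·0.0325^4 = -0.000028
  k=4: (−1)^2·910.7360/(96)·0.9995^2·0.0325^6 = +0.000000
d^4_{0,2}(0.0651) = +0.010016 -0.000028 +0.000000 = +0.009988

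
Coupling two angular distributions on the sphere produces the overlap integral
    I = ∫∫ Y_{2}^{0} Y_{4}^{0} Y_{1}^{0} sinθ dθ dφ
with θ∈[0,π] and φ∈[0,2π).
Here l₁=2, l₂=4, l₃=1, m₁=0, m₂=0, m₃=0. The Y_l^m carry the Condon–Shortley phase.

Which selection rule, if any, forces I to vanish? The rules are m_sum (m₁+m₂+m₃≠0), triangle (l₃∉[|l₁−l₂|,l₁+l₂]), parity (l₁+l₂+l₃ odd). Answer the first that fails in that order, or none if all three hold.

azimuthal sum: 0 + 0 + 0 = 0  ✓
l₃ must lie in [2,6]; have l₃=1  ✗
L = 2 + 4 + 1 = 7 (odd)

triangle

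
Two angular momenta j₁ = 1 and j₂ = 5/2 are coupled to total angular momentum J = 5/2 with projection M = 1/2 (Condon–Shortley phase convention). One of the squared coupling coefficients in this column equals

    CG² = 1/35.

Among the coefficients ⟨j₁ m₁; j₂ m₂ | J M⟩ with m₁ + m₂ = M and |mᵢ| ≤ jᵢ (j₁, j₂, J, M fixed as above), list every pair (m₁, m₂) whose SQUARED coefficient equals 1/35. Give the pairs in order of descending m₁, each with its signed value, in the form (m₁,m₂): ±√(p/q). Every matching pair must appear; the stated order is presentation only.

(0,1/2): −√(1/35)

Admissible pairs with m₁+m₂ = M = 1/2: (-1,3/2), (0,1/2), (1,-1/2)
  (m₁,m₂)=(1,-1/2): CG² = 18/35, CG = +√(18/35)
  (m₁,m₂)=(0,1/2): CG² = 1/35, CG = −√(1/35)   ← matches the target
  (m₁,m₂)=(-1,3/2): CG² = 16/35, CG = −√(16/35)
Pairs with CG² = 1/35: (0,1/2): −√(1/35)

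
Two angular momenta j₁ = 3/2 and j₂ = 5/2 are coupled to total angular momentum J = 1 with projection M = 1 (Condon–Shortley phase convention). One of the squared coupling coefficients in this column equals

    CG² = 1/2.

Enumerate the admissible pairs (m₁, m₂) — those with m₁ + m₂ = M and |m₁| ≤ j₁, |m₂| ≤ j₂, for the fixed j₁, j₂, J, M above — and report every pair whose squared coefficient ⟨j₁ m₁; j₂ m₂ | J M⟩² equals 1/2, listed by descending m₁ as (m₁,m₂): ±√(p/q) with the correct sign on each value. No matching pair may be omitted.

(-3/2,5/2): −√(1/2)

Admissible pairs with m₁+m₂ = M = 1: (-3/2,5/2), (-1/2,3/2), (1/2,1/2), (3/2,-1/2)
  (m₁,m₂)=(3/2,-1/2): CG² = 1/20, CG = +√(1/20)
  (m₁,m₂)=(1/2,1/2): CG² = 3/20, CG = −√(3/20)
  (m₁,m₂)=(-1/2,3/2): CG² = 3/10, CG = +√(3/10)
  (m₁,m₂)=(-3/2,5/2): CG² = 1/2, CG = −√(1/2)   ← matches the target
Pairs with CG² = 1/2: (-3/2,5/2): −√(1/2)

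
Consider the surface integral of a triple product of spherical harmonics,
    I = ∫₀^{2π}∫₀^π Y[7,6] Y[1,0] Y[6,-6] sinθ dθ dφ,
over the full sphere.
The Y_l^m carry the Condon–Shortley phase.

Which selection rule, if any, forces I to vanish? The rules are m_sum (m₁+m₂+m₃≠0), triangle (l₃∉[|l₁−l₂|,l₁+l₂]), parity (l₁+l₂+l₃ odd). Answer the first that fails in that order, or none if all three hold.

Σmᵢ = 0  ✓
l₃∈[|l₁−l₂|,l₁+l₂]=[6,8], have l₃=6  ✓
Σlᵢ = 14 ⇒ even  ✓

none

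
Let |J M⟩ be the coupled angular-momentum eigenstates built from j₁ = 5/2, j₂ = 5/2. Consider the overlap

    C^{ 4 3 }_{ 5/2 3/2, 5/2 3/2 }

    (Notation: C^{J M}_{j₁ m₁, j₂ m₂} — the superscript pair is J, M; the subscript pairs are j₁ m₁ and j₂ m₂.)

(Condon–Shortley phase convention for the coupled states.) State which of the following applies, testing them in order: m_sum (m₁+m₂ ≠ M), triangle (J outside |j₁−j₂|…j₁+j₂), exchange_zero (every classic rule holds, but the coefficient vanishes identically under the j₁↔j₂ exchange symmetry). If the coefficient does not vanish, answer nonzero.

exchange_zero

m-sum: m₁+m₂ = 3/2+3/2 = 3, M = 3  ✓
triangle: |j₁−j₂| = 0 ≤ J = 4 ≤ j₁+j₂ = 5  ✓
exchange: j₁=j₂ and m₁=m₂, and (−1)^(j₁+j₂−J) = (−1)^1 = −1 forces ⟨j₁m₁;j₂m₂|JM⟩ = −⟨j₂m₂;j₁m₁|JM⟩ = −⟨j₁m₁;j₂m₂|JM⟩ ⇒ the coefficient vanishes identically
Racah sum check: Σ_k collapses to 0 ⇒ CG = 0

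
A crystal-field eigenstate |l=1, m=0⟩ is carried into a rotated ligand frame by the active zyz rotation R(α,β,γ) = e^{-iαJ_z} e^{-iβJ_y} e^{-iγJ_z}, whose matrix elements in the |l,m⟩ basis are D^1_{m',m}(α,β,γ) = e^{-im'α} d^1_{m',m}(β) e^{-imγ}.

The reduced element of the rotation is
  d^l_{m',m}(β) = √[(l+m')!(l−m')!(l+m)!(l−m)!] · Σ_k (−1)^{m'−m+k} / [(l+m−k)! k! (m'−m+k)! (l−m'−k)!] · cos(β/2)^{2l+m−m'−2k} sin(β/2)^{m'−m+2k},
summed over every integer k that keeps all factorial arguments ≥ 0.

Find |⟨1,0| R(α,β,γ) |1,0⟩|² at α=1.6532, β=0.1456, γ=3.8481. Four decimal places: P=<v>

P=0.9790

Split into d^1_{0,0}(β=0.1456) × two z-phases.
With c≡cos(β/2)=0.997351 and s≡sin(β/2)=0.072736, N=[1·1·1·1]^{1/2}=1.000000
k: max(0,(0)−(0))=0 … min(1+(0),1−(0))=1
  k=0: (−1)^0·1.0000/(1)·0.9974^2·0.0727^0 = +0.994710
  k=1: (−1)^1·1.0000/(1)·0.9974^0·0.0727^2 = -0.005290
d^1_{0,0}(0.1456) = +0.994710 -0.005290 = +0.989419
|D^1_{0,0}|² = |d^1_{0,0}(β)|² = (+0.989419)² = 0.978950 (the z-rotation phases have unit modulus)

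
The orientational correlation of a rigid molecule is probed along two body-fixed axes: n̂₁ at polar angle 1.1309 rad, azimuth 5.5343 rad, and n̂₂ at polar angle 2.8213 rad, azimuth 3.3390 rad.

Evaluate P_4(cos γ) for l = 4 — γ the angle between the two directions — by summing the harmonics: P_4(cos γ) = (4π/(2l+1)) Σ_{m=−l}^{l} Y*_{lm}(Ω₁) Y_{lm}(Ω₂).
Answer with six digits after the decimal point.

-0.382323

Expand P_4 via completeness: Σ_{m} conj(Y_{4,m}) at Ω₁ times Y_{4,m} at Ω₂ —
  [-4]  conj(Y_{4,-4})(Ω₁) = -0.29343 - 0.04316j ; Y_{4,-4}(Ω₂) = 0.00306 - 0.00309j ; Δ = -0.00103 + 0.00077j
  [-3]  conj(Y_{4,-3})(Ω₁) = -0.24698 - 0.30802j ; Y_{4,-3}(Ω₂) = 0.03076 - 0.02070j ; Δ = -0.01397 - 0.00436j
  [-2]  conj(Y_{4,-2})(Ω₁) = 0.00538 - 0.07358j ; Y_{4,-2}(Ω₂) = 0.16242 - 0.06768j ; Δ = -0.00411 - 0.01232j
  [-1]  conj(Y_{4,-1})(Ω₁) = -0.23105 + 0.21477j ; Y_{4,-1}(Ω₂) = 0.45832 - 0.09167j ; Δ = -0.08621 + 0.11961j
  [+0]  conj(Y_{4,0})(Ω₁) = -0.13639 + 0.00000j ; Y_{4,0}(Ω₂) = 0.46322 + 0.00000j ; Δ = -0.06318 + 0.00000j
  [+1]  conj(Y_{4,1})(Ω₁) = 0.23105 + 0.21477j ; Y_{4,1}(Ω₂) = -0.45832 - 0.09167j ; Δ = -0.08621 - 0.11961j
  [+2]  conj(Y_{4,2})(Ω₁) = 0.00538 + 0.07358j ; Y_{4,2}(Ω₂) = 0.16242 + 0.06768j ; Δ = -0.00411 + 0.01232j
  [+3]  conj(Y_{4,3})(Ω₁) = 0.24698 - 0.30802j ; Y_{4,3}(Ω₂) = -0.03076 - 0.02070j ; Δ = -0.01397 + 0.00436j
  [+4]  conj(Y_{4,4})(Ω₁) = -0.29343 + 0.04316j ; Y_{4,4}(Ω₂) = 0.00306 + 0.00309j ; Δ = -0.00103 - 0.00077j
Σ over m = -0.27382 + 0.00000j; ×(4π/9) → -0.38232 + 0.00000j. Real part: -0.382323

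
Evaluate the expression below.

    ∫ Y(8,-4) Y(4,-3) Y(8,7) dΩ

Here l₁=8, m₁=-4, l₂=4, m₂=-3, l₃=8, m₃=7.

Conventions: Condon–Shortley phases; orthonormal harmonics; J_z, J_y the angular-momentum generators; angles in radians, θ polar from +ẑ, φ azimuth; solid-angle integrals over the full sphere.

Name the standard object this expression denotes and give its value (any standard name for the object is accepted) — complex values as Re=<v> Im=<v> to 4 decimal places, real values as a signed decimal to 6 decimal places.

This is a Gaunt coefficient — the integral of a triple product of spherical harmonics over the sphere.
Checks pass: Σm=0; 20 even; l₃=8∈[4,12].
(2·8+1)(2·4+1)(2·8+1) = 2601
Δ: 4! 12! 4! / 21! → 1/185175900
sum: t=0:+1/557383680 t=1:−1/21772800 t=2:+1/8294400 t=3:−1/21772800 t=4:+1/557383680 = 1/30965760
3j²(8 4 8; 0 0 0) = Δ·Π!·Σ² = 36/4199  (sign +1)
sum: t=0:+1/68976230400 t=1:−1/5748019200 = -1/6270566400
3j²(8 4 8; -4 -3 7) = Δ·Π!·Σ² = 121/11628  (sign +1)
combine: 4πI² = 2601·36/4199·121/11628 = 1089/4693
take √, sign +1: I = 0.13588882

Gaunt coefficient, +0.135889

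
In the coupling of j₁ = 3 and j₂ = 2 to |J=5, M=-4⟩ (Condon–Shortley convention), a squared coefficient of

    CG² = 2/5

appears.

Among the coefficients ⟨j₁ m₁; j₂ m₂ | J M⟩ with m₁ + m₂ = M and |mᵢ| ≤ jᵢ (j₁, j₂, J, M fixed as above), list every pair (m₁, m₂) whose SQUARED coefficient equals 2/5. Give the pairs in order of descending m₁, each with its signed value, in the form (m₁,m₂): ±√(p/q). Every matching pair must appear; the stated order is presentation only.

(-3,-1): +√(2/5)

Admissible pairs with m₁+m₂ = M = -4: (-3,-1), (-2,-2)
  (m₁,m₂)=(-2,-2): CG² = 3/5, CG = +√(3/5)
  (m₁,m₂)=(-3,-1): CG² = 2/5, CG = +√(2/5)   ← matches the target
Pairs with CG² = 2/5: (-3,-1): +√(2/5)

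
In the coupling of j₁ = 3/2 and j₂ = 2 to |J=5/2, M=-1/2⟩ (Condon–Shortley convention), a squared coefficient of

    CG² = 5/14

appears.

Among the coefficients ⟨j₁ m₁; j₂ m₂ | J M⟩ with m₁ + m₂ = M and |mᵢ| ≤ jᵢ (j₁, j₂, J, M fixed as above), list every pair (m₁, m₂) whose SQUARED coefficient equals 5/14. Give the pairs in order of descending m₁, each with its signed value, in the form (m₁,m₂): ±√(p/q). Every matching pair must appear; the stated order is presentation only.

(1/2,-1): +√(5/14)

Admissible pairs with m₁+m₂ = M = -1/2: (-3/2,1), (-1/2,0), (1/2,-1), (3/2,-2)
  (m₁,m₂)=(3/2,-2): CG² = 6/35, CG = +√(6/35)
  (m₁,m₂)=(1/2,-1): CG² = 5/14, CG = +√(5/14)   ← matches the target
  (m₁,m₂)=(-1/2,0): CG² = 3/35, CG = −√(3/35)
  (m₁,m₂)=(-3/2,1): CG² = 27/70, CG = −√(27/70)
Pairs with CG² = 5/14: (1/2,-1): +√(5/14)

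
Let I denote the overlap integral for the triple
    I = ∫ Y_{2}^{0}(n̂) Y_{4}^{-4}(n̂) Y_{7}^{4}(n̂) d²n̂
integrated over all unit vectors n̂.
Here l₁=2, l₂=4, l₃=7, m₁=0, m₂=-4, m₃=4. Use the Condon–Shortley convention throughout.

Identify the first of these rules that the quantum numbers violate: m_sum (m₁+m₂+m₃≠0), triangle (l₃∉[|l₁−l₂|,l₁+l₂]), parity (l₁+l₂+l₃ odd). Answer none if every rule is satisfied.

triangle

m₁+m₂+m₃ = 0 − 4 + 4 = 0  ✓
triangle: need |l₁−l₂| ≤ l₃ ≤ l₁+l₂ = [2,6]; l₃=7 is outside  ✗
parity: l₁+l₂+l₃ = 13 is odd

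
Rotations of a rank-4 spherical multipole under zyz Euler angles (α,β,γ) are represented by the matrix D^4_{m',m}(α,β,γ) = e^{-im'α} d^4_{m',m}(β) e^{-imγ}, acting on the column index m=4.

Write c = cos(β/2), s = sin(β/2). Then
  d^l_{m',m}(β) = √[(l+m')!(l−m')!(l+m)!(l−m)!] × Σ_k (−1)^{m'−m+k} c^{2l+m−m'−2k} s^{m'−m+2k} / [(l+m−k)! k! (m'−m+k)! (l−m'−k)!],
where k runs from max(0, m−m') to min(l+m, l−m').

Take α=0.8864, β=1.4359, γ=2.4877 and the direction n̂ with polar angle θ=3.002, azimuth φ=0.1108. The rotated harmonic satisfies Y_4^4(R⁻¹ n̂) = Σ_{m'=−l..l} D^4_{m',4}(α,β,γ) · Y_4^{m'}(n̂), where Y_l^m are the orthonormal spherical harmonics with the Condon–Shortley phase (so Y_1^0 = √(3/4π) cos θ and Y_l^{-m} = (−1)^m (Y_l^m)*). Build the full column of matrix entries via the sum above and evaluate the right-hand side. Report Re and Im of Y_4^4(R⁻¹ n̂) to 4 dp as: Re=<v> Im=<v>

Need the full column D^4_{m',4} for m'=−4..4 at α=0.8864, β=1.4359, γ=2.4877.
cos(β/2)=0.753156, sin(β/2)=0.657842
d^4_{-4,4}: single k=8 term ⇒ +0.035073;  D = +0.034812-0.004269i
d^4_{-3,4}: single k=7 term ⇒ +0.113575;  D = +0.060558-0.096083i
d^4_{-2,4}: single k=6 term ⇒ +0.243264;  D = -0.077450-0.230606i
d^4_{-1,4}: single k=5 term ⇒ +0.393874;  D = -0.368573-0.138891i
d^4_{0,4}: single k=4 term ⇒ +0.504168;  D = -0.436010+0.253141i
d^4_{1,4}: single k=3 term ⇒ +0.516278;  D = -0.081424+0.509816i
d^4_{2,4}: single k=2 term ⇒ +0.417957;  D = +0.278107+0.312001i
d^4_{3,4}: single k=1 term ⇒ +0.255777;  D = +0.255533-0.011156i
d^4_{4,4}: single k=0 term ⇒ +0.103533;  D = +0.061893-0.082996i
Y_4^{m'}(θ=3.002,φ=0.1108) and Σ D·Y over m':
  (+0.0348-0.0043i)·(+0.0001-0.0001i)  (+0.0606-0.0961i)·(-0.0032+0.0011i)  (-0.0775-0.2306i)·(+0.0371-0.0083i)  (-0.3686-0.1389i)·(-0.2504+0.0279i)  (-0.4360+0.2531i)·(+0.7658+0.0000i)  (-0.0814+0.5098i)·(+0.2504+0.0279i)  (+0.2781+0.3120i)·(+0.0371+0.0083i)  (+0.2555-0.0112i)·(+0.0032+0.0011i)  (+0.0619-0.0830i)·(+0.0001+0.0001i)
Y_4^4(R⁻¹ n̂) = -0.268659+0.350306i

Re=-0.2687 Im=0.3503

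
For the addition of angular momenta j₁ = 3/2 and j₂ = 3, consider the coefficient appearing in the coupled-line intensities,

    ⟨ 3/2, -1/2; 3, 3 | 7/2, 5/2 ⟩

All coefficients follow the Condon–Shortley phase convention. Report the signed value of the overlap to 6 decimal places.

−√(8/21) = -0.617213

triangle: 1!·2!·5!/9! = 240/362880
(j±m)!: 1!·2!·6!·0!·6!·1! = 1036800
prefactor² = (2J+1)·Δ·N² = 38400/7
  k=1: −1/(1!·0!·1!·5!·1!·0!) = -1/120
Σ = -1/120  ⇒  CG² = 38400/7·(-1/120)² = 8/21
CG = −√(8/21) = -0.617213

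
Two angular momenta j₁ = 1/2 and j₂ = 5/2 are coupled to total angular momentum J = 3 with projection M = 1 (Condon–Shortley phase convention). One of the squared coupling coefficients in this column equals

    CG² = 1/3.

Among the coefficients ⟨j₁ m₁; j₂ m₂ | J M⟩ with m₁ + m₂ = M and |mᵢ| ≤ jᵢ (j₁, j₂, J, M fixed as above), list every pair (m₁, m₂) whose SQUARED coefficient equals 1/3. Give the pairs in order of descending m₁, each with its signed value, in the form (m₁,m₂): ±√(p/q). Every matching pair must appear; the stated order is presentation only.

(-1/2,3/2): +√(1/3)

Admissible pairs with m₁+m₂ = M = 1: (-1/2,3/2), (1/2,1/2)
  (m₁,m₂)=(1/2,1/2): CG² = 2/3, CG = +√(2/3)
  (m₁,m₂)=(-1/2,3/2): CG² = 1/3, CG = +√(1/3)   ← matches the target
Pairs with CG² = 1/3: (-1/2,3/2): +√(1/3)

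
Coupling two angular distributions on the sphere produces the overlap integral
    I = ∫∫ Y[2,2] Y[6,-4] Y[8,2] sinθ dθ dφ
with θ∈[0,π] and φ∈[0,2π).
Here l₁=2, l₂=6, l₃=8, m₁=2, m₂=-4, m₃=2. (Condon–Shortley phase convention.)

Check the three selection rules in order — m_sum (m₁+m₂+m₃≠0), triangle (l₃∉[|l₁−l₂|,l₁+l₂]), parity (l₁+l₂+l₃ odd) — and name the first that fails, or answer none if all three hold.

none

Σmᵢ = 0  ✓
l₃∈[|l₁−l₂|,l₁+l₂]=[4,8], have l₃=8  ✓
Σlᵢ = 16 ⇒ even  ✓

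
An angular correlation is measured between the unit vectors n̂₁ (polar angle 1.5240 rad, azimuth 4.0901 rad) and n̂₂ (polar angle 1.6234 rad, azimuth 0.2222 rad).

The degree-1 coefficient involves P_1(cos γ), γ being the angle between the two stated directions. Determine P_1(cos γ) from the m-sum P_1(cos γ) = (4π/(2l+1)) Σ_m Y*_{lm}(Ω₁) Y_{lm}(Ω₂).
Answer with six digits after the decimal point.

-0.748240

Term-by-term m-sum for l=1 (normalisation 4π/3 = 4.188790):
  m=-1: (-0.20117 - 0.28042j) × (0.33653 - 0.07603j) = -0.08902 - 0.07908j  (running Σ = -0.08902 - 0.07908j)
  m=0: (0.02286 + 0.00000j) × (-0.02569 + 0.00000j) = -0.00059 + 0.00000j  (running Σ = -0.08961 - 0.07908j)
  m=1: (0.20117 - 0.28042j) × (-0.33653 - 0.07603j) = -0.08902 + 0.07908j  (running Σ = -0.17863 + 0.00000j)
Σ over m = -0.17863 + 0.00000j; ×(4π/3) → -0.74824 + 0.00000j. Real part: -0.748240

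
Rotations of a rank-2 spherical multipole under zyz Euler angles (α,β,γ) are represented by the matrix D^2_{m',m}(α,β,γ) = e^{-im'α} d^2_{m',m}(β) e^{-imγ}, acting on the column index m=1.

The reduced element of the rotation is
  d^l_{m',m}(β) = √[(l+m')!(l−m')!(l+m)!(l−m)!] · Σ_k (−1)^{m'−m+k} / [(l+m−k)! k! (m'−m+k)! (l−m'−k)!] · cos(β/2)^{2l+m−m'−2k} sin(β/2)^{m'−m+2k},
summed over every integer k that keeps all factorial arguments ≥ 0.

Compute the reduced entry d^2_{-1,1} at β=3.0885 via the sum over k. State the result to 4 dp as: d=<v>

d^2_{-1,1}(β=3.0885) via the finite sum:
Half-angle: c=0.026543, s=0.999648. N=√(1·6·6·1)=6.000000
Admissible k: 2..3 (factorial args all ≥0)
  k=2: (−1)^0·6.0000/(2)·0.0265^2·0.9996^2 = +0.002112
  k=3: (−1)^1·6.0000/(6)·0.0265^0·0.9996^4 = -0.998591
d^2_{-1,1}(3.0885) = +0.002112 -0.998591 = -0.996479

d=-0.9965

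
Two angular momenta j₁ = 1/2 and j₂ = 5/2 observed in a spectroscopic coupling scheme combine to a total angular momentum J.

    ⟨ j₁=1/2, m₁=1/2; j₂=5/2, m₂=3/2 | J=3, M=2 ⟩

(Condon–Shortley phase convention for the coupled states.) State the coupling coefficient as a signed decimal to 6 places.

+0.912871

triangle: 0!×1!×5!/7! = 120/5040
(j±m)!: 1!×0!×4!×1!×5!×1! = 2880
prefactor² = (2J+1)×Δ×N² = 480
  k=0: +1/(0!×0!×0!×4!×1!×1!) = 1/24
Σ = 1/24  ⇒  CG² = 480×(1/24)² = 5/6
CG = +√(5/6) = +0.912871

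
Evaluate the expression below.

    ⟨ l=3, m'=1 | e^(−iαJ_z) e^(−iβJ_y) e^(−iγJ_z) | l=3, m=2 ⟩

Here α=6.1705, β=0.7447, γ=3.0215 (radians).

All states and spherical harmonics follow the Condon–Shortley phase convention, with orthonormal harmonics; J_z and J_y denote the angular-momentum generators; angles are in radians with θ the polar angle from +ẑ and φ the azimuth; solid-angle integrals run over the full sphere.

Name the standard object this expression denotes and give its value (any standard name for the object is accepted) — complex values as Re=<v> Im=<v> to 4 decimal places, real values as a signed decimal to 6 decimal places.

This is a Wigner D-matrix element — the rotation-matrix element ⟨l m'| R(α,β,γ) |l m⟩ in the angular-momentum basis.
Split into d^3_{1,2}(β=0.7447) × two z-phases.
c=cos(0.744700/2)=0.931475, s=sin(0.744700/2)=0.363805; N=√[24·2·120·1]=75.894664
Admissible k: 1..2 (factorial args all ≥0)
  k=1: (−1)^0·75.8947/(24)·0.9315^5·0.3638^1 = +0.806724
  k=2: (−1)^1·75.8947/(12)·0.9315^3·0.3638^3 = -0.246122
d^3_{1,2}(0.7447) = +0.806724 -0.246122 = +0.560602
Phases: e^{-i·(1)·6.1705}=+0.993658+0.112447i, e^{-i·(2)·3.0215}=+0.971294+0.237883i ⇒ D=+0.526060+0.193740i

Wigner D-matrix element, Re=0.5261 Im=0.1937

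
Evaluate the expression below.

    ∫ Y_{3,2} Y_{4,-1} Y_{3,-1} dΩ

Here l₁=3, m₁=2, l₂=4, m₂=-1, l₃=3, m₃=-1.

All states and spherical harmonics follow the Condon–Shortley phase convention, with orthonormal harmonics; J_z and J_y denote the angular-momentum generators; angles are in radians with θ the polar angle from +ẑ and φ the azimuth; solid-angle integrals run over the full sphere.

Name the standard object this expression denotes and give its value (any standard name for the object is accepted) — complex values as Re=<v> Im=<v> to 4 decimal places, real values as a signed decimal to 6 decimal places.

Gaunt coefficient, +0.145070

This is a Gaunt coefficient — the integral of a triple product of spherical harmonics over the sphere.
m-sum 0 ✓  L=10 even ✓  1≤3≤7 ✓
Π(2lᵢ+1) = 7×9×7 = 441
triangle coeff Δ(3,4,3) = 1/34650
Σ_t [1,3]: t=1:−1/72 t=2:+1/16 t=3:−1/72 = 5/144
(3j)²=2/77 [(3 4 3; 0 0 0)], sign=-1
Σ_t [0,1]: t=0:+1/144 t=1:−1/48 = -1/72
(3j)²=16/693 [(3 4 3; 2 -1 -1)], sign=-1
⇒ 4πI² = 32/121
I = (+1)√(32/121/(4π)) = 0.14506992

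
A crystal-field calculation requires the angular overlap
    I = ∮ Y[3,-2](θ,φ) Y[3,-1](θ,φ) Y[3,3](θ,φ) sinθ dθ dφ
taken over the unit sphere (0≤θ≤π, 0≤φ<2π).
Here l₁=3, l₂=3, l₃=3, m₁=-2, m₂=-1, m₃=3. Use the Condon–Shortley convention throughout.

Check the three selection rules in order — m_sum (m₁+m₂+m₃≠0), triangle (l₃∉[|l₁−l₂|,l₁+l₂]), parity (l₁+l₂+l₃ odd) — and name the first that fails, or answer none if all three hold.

parity

m₁+m₂+m₃ = -2 − 1 + 3 = 0  ✓
triangle: |3−3|=0 ≤ l₃=3 ≤ 3+3=6  ✓
parity: l₁+l₂+l₃ = 9 is odd  ✗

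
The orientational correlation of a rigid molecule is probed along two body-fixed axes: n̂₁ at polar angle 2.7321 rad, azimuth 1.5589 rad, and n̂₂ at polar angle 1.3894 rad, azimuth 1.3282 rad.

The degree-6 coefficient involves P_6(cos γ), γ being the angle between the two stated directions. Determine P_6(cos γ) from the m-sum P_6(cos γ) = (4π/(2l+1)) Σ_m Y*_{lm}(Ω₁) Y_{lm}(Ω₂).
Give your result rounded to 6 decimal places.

-0.048233

Expand P_6 via completeness: Σ_{m} conj(Y_{6,m}) at Ω₁ times Y_{6,m} at Ω₂ —
  term(m=-6) = 0.00016 + 0.00083j   from Y*(Ω₁)=-0.00192 + 0.00014j, Y(Ω₂)=-0.05029 - 0.43454j
  term(m=-5) = -0.00173 - 0.00390j   from Y*(Ω₁)=-0.00091 - 0.01533j, Y(Ω₂)=0.26033 - 0.09734j
  term(m=-4) = -0.00958 - 0.01265j   from Y*(Ω₁)=0.07394 - 0.00352j, Y(Ω₂)=-0.12113 - 0.17689j
  term(m=-3) = 0.05367 + 0.04448j   from Y*(Ω₁)=0.00842 + 0.23579j, Y(Ω₂)=0.19653 - 0.22059j
  term(m=-2) = 0.06032 + 0.02999j   from Y*(Ω₁)=-0.47590 + 0.01133j, Y(Ω₂)=-0.12519 - 0.06600j
  term(m=-1) = -0.13570 - 0.03187j   from Y*(Ω₁)=-0.00559 - 0.46980j, Y(Ω₂)=0.07127 - 0.28800j
  term(m=+0) = 0.01583 + 0.00000j   from Y*(Ω₁)=-0.13050 + 0.00000j, Y(Ω₂)=-0.12132 + 0.00000j
  term(m=+1) = -0.13570 + 0.03187j   from Y*(Ω₁)=0.00559 - 0.46980j, Y(Ω₂)=-0.07127 - 0.28800j
  term(m=+2) = 0.06032 - 0.02999j   from Y*(Ω₁)=-0.47590 - 0.01133j, Y(Ω₂)=-0.12519 + 0.06600j
  term(m=+3) = 0.05367 - 0.04448j   from Y*(Ω₁)=-0.00842 + 0.23579j, Y(Ω₂)=-0.19653 - 0.22059j
  term(m=+4) = -0.00958 + 0.01265j   from Y*(Ω₁)=0.07394 + 0.00352j, Y(Ω₂)=-0.12113 + 0.17689j
  term(m=+5) = -0.00173 + 0.00390j   from Y*(Ω₁)=0.00091 - 0.01533j, Y(Ω₂)=-0.26033 - 0.09734j
  term(m=+6) = 0.00016 - 0.00083j   from Y*(Ω₁)=-0.00192 - 0.00014j, Y(Ω₂)=-0.05029 + 0.43454j
Accumulated sum -0.04990 - 0.00000j; after 4π/(2l+1) scaling, -0.04823 - 0.00000j ⇒ P_6 = -0.048233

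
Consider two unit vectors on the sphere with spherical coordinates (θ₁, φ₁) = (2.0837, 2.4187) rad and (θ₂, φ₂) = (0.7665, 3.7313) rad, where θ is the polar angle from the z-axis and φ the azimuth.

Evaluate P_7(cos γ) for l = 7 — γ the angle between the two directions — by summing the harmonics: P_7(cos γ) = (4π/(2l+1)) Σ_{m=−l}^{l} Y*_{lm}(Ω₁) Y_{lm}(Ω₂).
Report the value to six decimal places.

Expand P_7 via completeness: Σ_{m} conj(Y_{7,m}) at Ω₁ times Y_{7,m} at Ω₂ —
  m=-7: Y*=-0.06499 - 0.17924j  Y=0.02131 - 0.03221j  product -0.00716 - 0.00173j
  m=-6: Y*=0.14717 - 0.37384j  Y=-0.13843 + 0.05798j  product 0.00130 + 0.06028j
  m=-5: Y*=0.34950 - 0.17880j  Y=0.33218 + 0.06494j  product 0.12771 - 0.03670j
  m=-4: Y*=0.02621 + 0.00669j  Y=-0.32492 - 0.32322j  product -0.00635 - 0.01065j
  m=-3: Y*=-0.18954 - 0.27831j  Y=0.05278 + 0.26263j  product 0.06309 - 0.06447j
  m=-2: Y*=0.02323 - 0.18484j  Y=-0.07396 + 0.17921j  product 0.03141 + 0.01783j
  m=-1: Y*=-0.20015 + 0.17657j  Y=0.30531 - 0.20430j  product -0.02504 + 0.09480j
  m=+0: Y*=-0.22311 + 0.00000j  Y=0.08841 + 0.00000j  product -0.01973 + 0.00000j
  m=+1: Y*=0.20015 + 0.17657j  Y=-0.30531 - 0.20430j  product -0.02504 - 0.09480j
  m=+2: Y*=0.02323 + 0.18484j  Y=-0.07396 - 0.17921j  product 0.03141 - 0.01783j
  m=+3: Y*=0.18954 - 0.27831j  Y=-0.05278 + 0.26263j  product 0.06309 + 0.06447j
  m=+4: Y*=0.02621 - 0.00669j  Y=-0.32492 + 0.32322j  product -0.00635 + 0.01065j
  m=+5: Y*=-0.34950 - 0.17880j  Y=-0.33218 + 0.06494j  product 0.12771 + 0.03670j
  m=+6: Y*=0.14717 + 0.37384j  Y=-0.13843 - 0.05798j  product 0.00130 - 0.06028j
  m=+7: Y*=0.06499 - 0.17924j  Y=-0.02131 - 0.03221j  product -0.00716 + 0.00173j
Σ over m = 0.35019 - 0.00000j; ×(4π/15) → 0.29338 - 0.00000j. Real part: 0.293377

0.293377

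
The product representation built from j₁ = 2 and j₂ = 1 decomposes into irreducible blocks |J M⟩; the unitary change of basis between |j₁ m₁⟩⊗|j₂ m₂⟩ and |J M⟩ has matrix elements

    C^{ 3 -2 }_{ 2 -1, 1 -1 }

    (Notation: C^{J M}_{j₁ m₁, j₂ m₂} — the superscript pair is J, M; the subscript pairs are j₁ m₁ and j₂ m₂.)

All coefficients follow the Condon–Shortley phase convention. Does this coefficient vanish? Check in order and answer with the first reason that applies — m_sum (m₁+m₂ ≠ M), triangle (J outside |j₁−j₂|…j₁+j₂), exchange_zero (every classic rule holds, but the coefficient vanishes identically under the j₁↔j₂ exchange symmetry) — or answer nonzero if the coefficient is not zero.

nonzero

m-sum: m₁+m₂ = -1+(-1) = -2, M = -2  ✓
triangle: |j₁−j₂| = 1 ≤ J = 3 ≤ j₁+j₂ = 3  ✓
exchange: j₁≠j₂ or m₁≠m₂ — the exchange symmetry imposes no constraint here
value check: CG = +√(2/3) = +0.816497 ≠ 0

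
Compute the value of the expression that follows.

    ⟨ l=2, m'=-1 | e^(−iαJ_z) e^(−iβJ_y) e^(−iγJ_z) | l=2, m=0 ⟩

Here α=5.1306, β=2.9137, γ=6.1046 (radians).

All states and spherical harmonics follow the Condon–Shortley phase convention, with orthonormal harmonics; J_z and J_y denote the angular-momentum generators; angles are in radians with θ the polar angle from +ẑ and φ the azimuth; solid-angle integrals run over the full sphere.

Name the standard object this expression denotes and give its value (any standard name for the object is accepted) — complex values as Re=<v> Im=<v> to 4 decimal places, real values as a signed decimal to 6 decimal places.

This is a Wigner D-matrix element — the rotation-matrix element ⟨l m'| R(α,β,γ) |l m⟩ in the angular-momentum basis.
D^2_{-1,0}(5.1306,2.9137,6.1046) = e^{-i·-1·5.1306}·d^2_{-1,0}(2.9137)·e^{-i·0·6.1046}. Compute d first:
Half-angle: c=0.113700, s=0.993515. N=√(1·6·2·2)=4.898979
k∈{1,2} keeps every argument non-negative
  k=1: (−1)^0·4.8990/(2)·0.1137^3·0.9935^1 = +0.003577
  k=2: (−1)^1·4.8990/(2)·0.1137^1·0.9935^3 = -0.273124
d^2_{-1,0}(2.9137) = +0.003577 -0.273124 = -0.269546
D = (+0.406126-0.913817i)·(-0.269546)·(+1.000000+0.000000i) = -0.109470+0.246316i

Wigner D-matrix element, Re=-0.1095 Im=0.2463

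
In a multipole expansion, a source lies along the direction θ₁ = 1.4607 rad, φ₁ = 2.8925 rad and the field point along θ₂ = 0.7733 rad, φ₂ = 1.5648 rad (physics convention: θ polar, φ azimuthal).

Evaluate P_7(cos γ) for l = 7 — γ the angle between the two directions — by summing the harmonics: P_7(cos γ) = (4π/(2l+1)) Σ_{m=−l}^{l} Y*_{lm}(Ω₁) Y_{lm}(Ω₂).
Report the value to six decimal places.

Term-by-term m-sum for l=7 (normalisation 4π/15 = 0.837758):
  [-7]  conj(Y_{7,-7})(Ω₁) = 0.08242 + 0.47209j ; Y_{7,-7}(Ω₂) = -0.00170 + 0.04053j ; Δ = -0.01927 + 0.00254j
  [-6]  conj(Y_{7,-6})(Ω₁) = 0.01510 - 0.19764j ; Y_{7,-6}(Ω₂) = -0.15540 - 0.00559j ; Δ = -0.00345 + 0.03063j
  [-5]  conj(Y_{7,-5})(Ω₁) = 0.09592 - 0.28435j ; Y_{7,-5}(Ω₂) = 0.01035 - 0.34501j ; Δ = -0.09711 - 0.03603j
  [-4]  conj(Y_{7,-4})(Ω₁) = -0.12157 + 0.18783j ; Y_{7,-4}(Ω₂) = 0.45707 + 0.01097j ; Δ = -0.05763 + 0.08452j
  [-3]  conj(Y_{7,-3})(Ω₁) = -0.17723 + 0.16421j ; Y_{7,-3}(Ω₂) = -0.00455 + 0.25267j ; Δ = -0.04068 - 0.04553j
  [-2]  conj(Y_{7,-2})(Ω₁) = 0.20428 - 0.11112j ; Y_{7,-2}(Ω₂) = 0.20920 + 0.00251j ; Δ = 0.04302 - 0.02273j
  [-1]  conj(Y_{7,-1})(Ω₁) = 0.21176 - 0.05387j ; Y_{7,-1}(Ω₂) = -0.00216 + 0.35983j ; Δ = 0.01893 + 0.07631j
  [+0]  conj(Y_{7,0})(Ω₁) = -0.23481 + 0.00000j ; Y_{7,0}(Ω₂) = 0.10692 + 0.00000j ; Δ = -0.02511 + 0.00000j
  [+1]  conj(Y_{7,1})(Ω₁) = -0.21176 - 0.05387j ; Y_{7,1}(Ω₂) = 0.00216 + 0.35983j ; Δ = 0.01893 - 0.07631j
  [+2]  conj(Y_{7,2})(Ω₁) = 0.20428 + 0.11112j ; Y_{7,2}(Ω₂) = 0.20920 - 0.00251j ; Δ = 0.04302 + 0.02273j
  [+3]  conj(Y_{7,3})(Ω₁) = 0.17723 + 0.16421j ; Y_{7,3}(Ω₂) = 0.00455 + 0.25267j ; Δ = -0.04068 + 0.04553j
  [+4]  conj(Y_{7,4})(Ω₁) = -0.12157 - 0.18783j ; Y_{7,4}(Ω₂) = 0.45707 - 0.01097j ; Δ = -0.05763 - 0.08452j
  [+5]  conj(Y_{7,5})(Ω₁) = -0.09592 - 0.28435j ; Y_{7,5}(Ω₂) = -0.01035 - 0.34501j ; Δ = -0.09711 + 0.03603j
  [+6]  conj(Y_{7,6})(Ω₁) = 0.01510 + 0.19764j ; Y_{7,6}(Ω₂) = -0.15540 + 0.00559j ; Δ = -0.00345 - 0.03063j
  [+7]  conj(Y_{7,7})(Ω₁) = -0.08242 + 0.47209j ; Y_{7,7}(Ω₂) = 0.00170 + 0.04053j ; Δ = -0.01927 - 0.00254j
Accumulated sum -0.33752 + 0.00000j; after 4π/(2l+1) scaling, -0.28276 + 0.00000j ⇒ P_7 = -0.282759

-0.282759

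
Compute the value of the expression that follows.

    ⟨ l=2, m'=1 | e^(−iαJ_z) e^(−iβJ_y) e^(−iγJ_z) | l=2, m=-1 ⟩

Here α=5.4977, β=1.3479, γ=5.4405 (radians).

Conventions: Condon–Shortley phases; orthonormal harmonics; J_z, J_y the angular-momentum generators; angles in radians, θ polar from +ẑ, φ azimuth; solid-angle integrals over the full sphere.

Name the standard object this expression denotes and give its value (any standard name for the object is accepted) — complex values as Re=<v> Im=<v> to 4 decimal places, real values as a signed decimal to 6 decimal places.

Wigner D-matrix element, Re=0.5607 Im=-0.0321

This is a Wigner D-matrix element — the rotation-matrix element ⟨l m'| R(α,β,γ) |l m⟩ in the angular-momentum basis.
First d^2_{1,-1}(β=1.3479), then the phase factors e^{-i(1)α} and e^{-i(-1)γ}:
Half-angle: c=0.781363, s=0.624077. N=√(6·1·1·6)=6.000000
k: max(0,(-1)−(1))=0 … min(2+(-1),2−(1))=1
  k=0: (−1)^2·6.0000/(2)·0.7814^2·0.6241^2 = +0.713351
  k=1: (−1)^3·6.0000/(6)·0.7814^0·0.6241^4 = -0.151689
d^2_{1,-1}(1.3479) = +0.713351 -0.151689 = +0.561662
Phases: e^{-i·(1)·5.4977}=+0.707045+0.707168i, e^{-i·(-1)·5.4405}=+0.665461-0.746433i ⇒ D=+0.560744-0.032110i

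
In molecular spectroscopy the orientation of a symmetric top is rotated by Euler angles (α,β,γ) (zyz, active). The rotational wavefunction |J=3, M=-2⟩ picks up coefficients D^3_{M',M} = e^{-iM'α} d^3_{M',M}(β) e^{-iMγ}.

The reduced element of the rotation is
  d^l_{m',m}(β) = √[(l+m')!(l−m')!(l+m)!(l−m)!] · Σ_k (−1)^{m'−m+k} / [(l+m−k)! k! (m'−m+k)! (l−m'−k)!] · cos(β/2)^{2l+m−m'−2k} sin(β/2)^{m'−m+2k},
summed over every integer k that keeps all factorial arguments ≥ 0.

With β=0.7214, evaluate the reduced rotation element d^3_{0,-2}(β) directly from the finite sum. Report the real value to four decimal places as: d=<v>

d=0.4485

d^3_{0,-2}(β=0.7214) via the finite sum:
c=cos(0.721400/2)=0.935650, s=sin(0.721400/2)=0.352929; N=√[6·6·1·120]=65.726707
Admissible k: 0..1 (factorial args all ≥0)
  k=0: (−1)^2·65.7267/(12)·0.9357^4·0.3529^2 = +0.522865
  k=1: (−1)^3·65.7267/(12)·0.9357^2·0.3529^4 = -0.074394
d^3_{0,-2}(0.7214) = +0.522865 -0.074394 = +0.448471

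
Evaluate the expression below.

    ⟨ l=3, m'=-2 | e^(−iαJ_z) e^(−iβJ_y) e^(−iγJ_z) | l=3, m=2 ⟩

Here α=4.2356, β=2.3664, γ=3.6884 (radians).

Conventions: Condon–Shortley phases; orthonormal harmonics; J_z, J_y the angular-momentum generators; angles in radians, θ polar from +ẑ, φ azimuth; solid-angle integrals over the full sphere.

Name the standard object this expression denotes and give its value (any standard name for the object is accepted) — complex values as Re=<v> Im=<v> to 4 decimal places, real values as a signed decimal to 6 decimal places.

This is a Wigner D-matrix element — the rotation-matrix element ⟨l m'| R(α,β,γ) |l m⟩ in the angular-momentum basis.
Split into d^3_{-2,2}(β=2.3664) × two z-phases.
With c≡cos(β/2)=0.377964 and s≡sin(β/2)=0.925820, N=[1·120·120·1]^{1/2}=120.000000
k∈{4,5} keeps every argument non-negative
  k=4: (−1)^0·120.0000/(24)·0.3780^2·0.9258^4 = +0.524781
  k=5: (−1)^1·120.0000/(120)·0.3780^0·0.9258^6 = -0.629738
d^3_{-2,2}(2.3664) = +0.524781 -0.629738 = -0.104957
Phases: e^{-i·(-2)·4.2356}=-0.578769+0.815492i, e^{-i·(2)·3.6884}=+0.459277-0.888293i ⇒ D=-0.048131-0.093271i

Wigner D-matrix element, Re=-0.0481 Im=-0.0933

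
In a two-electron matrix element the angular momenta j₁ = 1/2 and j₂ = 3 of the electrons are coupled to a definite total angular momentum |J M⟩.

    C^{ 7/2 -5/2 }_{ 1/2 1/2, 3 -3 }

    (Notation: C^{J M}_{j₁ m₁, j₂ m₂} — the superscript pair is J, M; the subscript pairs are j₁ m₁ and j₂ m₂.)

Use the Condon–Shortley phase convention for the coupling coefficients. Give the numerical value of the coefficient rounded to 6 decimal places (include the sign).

+√(1/7) ≈ +0.377964

√[8·0!1!6!/8! · 1!0!0!6!1!6!] = √(518400/7)
  +(−1)^0/∏(0,0,0,0,1,6)! = 1/720  (running 1/720)
⟨..|..⟩ = √(518400/7)·(1/720) = +0.377964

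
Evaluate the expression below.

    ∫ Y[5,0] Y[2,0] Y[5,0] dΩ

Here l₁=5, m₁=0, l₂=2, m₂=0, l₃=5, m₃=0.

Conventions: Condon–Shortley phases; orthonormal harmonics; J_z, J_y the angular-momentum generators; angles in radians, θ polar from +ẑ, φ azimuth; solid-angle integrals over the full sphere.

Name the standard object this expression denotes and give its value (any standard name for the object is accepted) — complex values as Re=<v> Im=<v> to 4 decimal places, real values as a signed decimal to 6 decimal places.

This is a Gaunt coefficient — the integral of a triple product of spherical harmonics over the sphere.
Checks pass: Σm=0; 12 even; l₃=5∈[3,7].
(2·5+1)(2·2+1)(2·5+1) = 605
Δ: 2! 8! 2! / 13! → 1/38610
sum: t=0:+1/2880 t=1:−1/576 t=2:+1/2880 = -1/960
3j²(5 2 5; 0 0 0) = Δ·Π!·Σ² = 10/429  (sign +1)
(m-triple is (0,0,0) — same symbol as above.)
combine: 4πI² = 605·10/429·10/429 = 500/1521
take √, sign +1: I = 0.16173926

Gaunt coefficient, +0.161739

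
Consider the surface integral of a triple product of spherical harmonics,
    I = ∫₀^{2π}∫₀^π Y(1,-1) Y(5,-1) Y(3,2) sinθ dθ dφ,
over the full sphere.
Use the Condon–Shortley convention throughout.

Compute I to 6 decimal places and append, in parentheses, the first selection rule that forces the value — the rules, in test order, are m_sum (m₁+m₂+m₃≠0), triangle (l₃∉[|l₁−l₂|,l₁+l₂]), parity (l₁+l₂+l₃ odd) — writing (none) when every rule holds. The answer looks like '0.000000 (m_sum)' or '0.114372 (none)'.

0.000000 (triangle)

triangle: need 4≤l₃≤6, have 3; I=0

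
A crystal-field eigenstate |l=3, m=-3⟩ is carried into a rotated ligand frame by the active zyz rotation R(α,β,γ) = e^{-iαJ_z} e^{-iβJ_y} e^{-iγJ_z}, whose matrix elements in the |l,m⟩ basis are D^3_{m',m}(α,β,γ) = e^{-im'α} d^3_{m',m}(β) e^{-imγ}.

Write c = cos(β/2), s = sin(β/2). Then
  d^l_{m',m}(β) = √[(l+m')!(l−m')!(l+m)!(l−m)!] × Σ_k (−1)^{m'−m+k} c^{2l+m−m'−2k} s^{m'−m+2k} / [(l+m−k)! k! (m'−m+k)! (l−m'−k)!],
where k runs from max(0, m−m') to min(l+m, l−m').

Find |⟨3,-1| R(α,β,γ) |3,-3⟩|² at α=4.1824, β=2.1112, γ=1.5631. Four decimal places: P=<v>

First d^3_{-1,-3}(β=2.1112), then the phase factors e^{-i(-1)α} and e^{-i(-3)γ}:
c=cos(2.111200/2)=0.492706, s=sin(2.111200/2)=0.870196; N=√[2·24·1·720]=185.903201
k∈{0} keeps every argument non-negative
  k=0: (−1)^2·185.9032/(48)·0.4927^4·0.8702^2 = +0.172834
d^3_{-1,-3}(2.1112) = +0.172834
|D^3_{-1,-3}|² = |d^3_{-1,-3}(β)|² = (+0.172834)² = 0.029872 (the z-rotation phases have unit modulus)

P=0.0299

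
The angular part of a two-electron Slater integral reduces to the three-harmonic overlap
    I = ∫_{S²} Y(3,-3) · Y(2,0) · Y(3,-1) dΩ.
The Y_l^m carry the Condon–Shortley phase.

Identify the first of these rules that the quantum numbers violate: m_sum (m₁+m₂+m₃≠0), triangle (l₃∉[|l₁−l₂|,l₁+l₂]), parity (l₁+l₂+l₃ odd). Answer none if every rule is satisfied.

m_sum

Σmᵢ = -4  ✗
l₃∈[|l₁−l₂|,l₁+l₂]=[1,5], have l₃=3
Σlᵢ = 8 ⇒ even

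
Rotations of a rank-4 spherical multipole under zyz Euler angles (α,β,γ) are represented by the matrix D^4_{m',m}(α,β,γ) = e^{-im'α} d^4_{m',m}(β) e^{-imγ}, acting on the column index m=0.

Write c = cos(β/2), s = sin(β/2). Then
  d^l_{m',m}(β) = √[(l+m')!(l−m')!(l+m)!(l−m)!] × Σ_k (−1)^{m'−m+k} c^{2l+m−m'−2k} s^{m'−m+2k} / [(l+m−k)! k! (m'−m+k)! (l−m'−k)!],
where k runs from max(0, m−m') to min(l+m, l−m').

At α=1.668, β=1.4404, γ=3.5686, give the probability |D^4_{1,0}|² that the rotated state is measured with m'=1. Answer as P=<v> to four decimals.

D^4_{1,0}(1.6680,1.4404,3.5686) = e^{-i·1·1.6680}·d^4_{1,0}(1.4404)·e^{-i·0·3.5686}. Compute d first:
c=cos(1.440400/2)=0.751674, s=sin(1.440400/2)=0.659535; N=√[120·6·24·24]=643.987578
The bounds max(0,m−m')=0 and min(l+m,l−m')=3 give 4 terms
  k=0: (−1)^1·643.9876/(144)·0.7517^7·0.6595^1 = -0.399907
  k=1: (−1)^2·643.9876/(24)·0.7517^5·0.6595^3 = +1.847256
  k=2: (−1)^3·643.9876/(24)·0.7517^3·0.6595^5 = -1.422145
  k=3: (−1)^4·643.9876/(144)·0.7517^1·0.6595^7 = +0.182478
d^4_{1,0}(1.4404) = -0.399907 +1.847256 -1.422145 +0.182478 = +0.207681
|D^4_{1,0}|² = |d^4_{1,0}(β)|² = (+0.207681)² = 0.043132 (the z-rotation phases have unit modulus)

P=0.0431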